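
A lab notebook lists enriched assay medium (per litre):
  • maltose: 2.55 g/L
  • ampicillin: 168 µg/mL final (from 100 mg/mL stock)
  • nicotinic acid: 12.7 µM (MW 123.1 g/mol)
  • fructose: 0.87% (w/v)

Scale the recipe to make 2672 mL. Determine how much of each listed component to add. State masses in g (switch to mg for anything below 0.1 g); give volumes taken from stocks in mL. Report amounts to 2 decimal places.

maltose 6.81 g; ampicillin 4.49 mL; nicotinic acid 4.18 mg; fructose 23.25 g

Target volume = 2672 mL = 2.672 L.
maltose: 2.55 g/L × 2.672 L = 6.81 g
ampicillin: C1V1 = C2V2 → 168 µg/mL × 2672 mL ÷ 100000 µg/mL = 4.49 mL
nicotinic acid: 12.7 µmol/L × 123.1 g/mol × 2.672 L ÷ 1000 = 4.18 mg
fructose: 0.87% w/v = 8.7 g/L → 8.7 × 2.672 L = 23.25 g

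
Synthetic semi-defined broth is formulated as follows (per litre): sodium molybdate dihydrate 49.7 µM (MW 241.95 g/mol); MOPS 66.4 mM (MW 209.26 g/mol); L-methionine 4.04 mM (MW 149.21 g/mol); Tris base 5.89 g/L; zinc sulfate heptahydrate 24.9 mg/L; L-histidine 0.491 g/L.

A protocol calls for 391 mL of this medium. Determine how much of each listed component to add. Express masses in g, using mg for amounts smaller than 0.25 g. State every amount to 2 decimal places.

Scale factor relative to 1 L: 0.391.
sodium molybdate dihydrate: 49.7 µmol/L × 241.95 g/mol × 0.391 L ÷ 1000 = 4.70 mg
MOPS: 66.4 mmol/L × 209.26 g/mol × 0.391 L ÷ 1000 = 5.43 g
L-methionine: 4.04 mmol/L × 149.21 mg/mmol × 0.391 L = 235.70 mg
Tris base: 5.89 g/L × 0.391 L = 2.30 g
zinc sulfate heptahydrate: 24.9 mg/L × 0.391 L = 9.74 mg
L-histidine: 0.491 g/L × 0.391 L = 0.191981 g = 191.98 mg

sodium molybdate dihydrate 4.70 mg; MOPS 5.43 g; L-methionine 235.70 mg; Tris base 2.30 g; zinc sulfate heptahydrate 9.74 mg; L-histidine 191.98 mg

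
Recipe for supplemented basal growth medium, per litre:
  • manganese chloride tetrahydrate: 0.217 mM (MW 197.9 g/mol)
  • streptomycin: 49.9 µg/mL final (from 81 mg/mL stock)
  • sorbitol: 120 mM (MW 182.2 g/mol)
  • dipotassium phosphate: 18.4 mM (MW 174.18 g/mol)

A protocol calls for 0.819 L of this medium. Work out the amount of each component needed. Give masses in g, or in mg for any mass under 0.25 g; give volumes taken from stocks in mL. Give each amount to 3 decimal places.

Working volume: 0.819 L.
manganese chloride tetrahydrate: 0.217 mmol/L × 197.9 mg/mmol × 0.819 L = 35.171 mg
streptomycin: C1V1 = C2V2 → 49.9 µg/mL × 819 mL ÷ 81000 µg/mL = 0.505 mL
sorbitol: 120 mmol/L × 182.2 g/mol × 0.819 L ÷ 1000 = 17.907 g
dipotassium phosphate: 18.4 mmol/L × 174.18 g/mol × 0.819 L ÷ 1000 = 2.625 g

manganese chloride tetrahydrate 35.171 mg; streptomycin 0.505 mL; sorbitol 17.907 g; dipotassium phosphate 2.625 g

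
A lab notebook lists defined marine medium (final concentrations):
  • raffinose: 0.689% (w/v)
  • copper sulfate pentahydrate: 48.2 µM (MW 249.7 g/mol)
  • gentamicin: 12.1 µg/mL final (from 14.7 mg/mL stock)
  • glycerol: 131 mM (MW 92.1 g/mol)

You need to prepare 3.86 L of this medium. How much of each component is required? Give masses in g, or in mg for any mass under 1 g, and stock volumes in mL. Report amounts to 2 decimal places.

Working volume: 3.86 L.
raffinose: 0.689 g per 100 mL × 3860 mL ÷ 100 = 26.60 g
copper sulfate pentahydrate: 48.2 µmol/L × 249.7 g/mol × 3.86 L ÷ 1000 = 46.46 mg
gentamicin: V = C2·V2/C1 = 12.1 µg/mL × 3860 mL ÷ 14700 µg/mL = 3.18 mL
glycerol: 131 mmol/L × 92.1 g/mol × 3.86 L ÷ 1000 = 46.57 g

raffinose 26.60 g; copper sulfate pentahydrate 46.46 mg; gentamicin 3.18 mL; glycerol 46.57 g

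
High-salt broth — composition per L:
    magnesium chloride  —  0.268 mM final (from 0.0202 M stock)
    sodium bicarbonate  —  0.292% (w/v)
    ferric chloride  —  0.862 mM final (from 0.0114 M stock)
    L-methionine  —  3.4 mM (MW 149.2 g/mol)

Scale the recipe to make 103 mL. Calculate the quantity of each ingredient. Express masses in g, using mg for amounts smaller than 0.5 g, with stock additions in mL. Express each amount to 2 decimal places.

Working volume: 103 mL = 0.103 L.
magnesium chloride: V = C2·V2/C1 = 0.268 mM × 103 mL ÷ 20.2 mM = 1.37 mL
sodium bicarbonate: 0.292% w/v = 2.92 g/L → 2.92 × 0.103 L = 0.30076 g = 300.76 mg
ferric chloride: dilute stock: 0.862 mM × 103 mL ÷ 11.4 mM = 7.79 mL
L-methionine: 3.4 mmol/L × 149.2 mg/mmol × 0.103 L = 52.25 mg

magnesium chloride 1.37 mL; sodium bicarbonate 300.76 mg; ferric chloride 7.79 mL; L-methionine 52.25 mg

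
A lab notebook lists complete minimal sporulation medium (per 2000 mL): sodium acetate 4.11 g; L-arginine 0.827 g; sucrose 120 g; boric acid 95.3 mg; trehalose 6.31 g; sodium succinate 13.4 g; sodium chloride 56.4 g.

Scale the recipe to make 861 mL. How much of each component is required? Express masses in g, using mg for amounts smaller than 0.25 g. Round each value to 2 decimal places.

sodium acetate 1.77 g; L-arginine 0.36 g; sucrose 51.66 g; boric acid 41.03 mg; trehalose 2.72 g; sodium succinate 5.77 g; sodium chloride 24.28 g

Scale factor = 861 mL / 2000 mL = 0.4305.
sodium acetate: 4.11 g × (861 mL / 2000 mL) = 1.77 g
L-arginine: 0.827 g × (861 mL / 2000 mL) = 0.36 g
sucrose: 120 g × (861 mL / 2000 mL) = 51.66 g
boric acid: 95.3 mg × (861 mL / 2000 mL) = 41.03 mg
trehalose: 6.31 g × (861 mL / 2000 mL) = 2.72 g
sodium succinate: 13.4 g × (861 mL / 2000 mL) = 5.77 g
sodium chloride: 56.4 g × (861 mL / 2000 mL) = 24.28 g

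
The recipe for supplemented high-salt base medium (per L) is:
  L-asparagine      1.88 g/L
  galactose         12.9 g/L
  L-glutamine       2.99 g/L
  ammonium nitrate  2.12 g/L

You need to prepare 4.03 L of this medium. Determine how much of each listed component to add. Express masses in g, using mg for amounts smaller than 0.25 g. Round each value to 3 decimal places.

L-asparagine 7.576 g; galactose 51.987 g; L-glutamine 12.050 g; ammonium nitrate 8.544 g

Working volume: 4.03 L.
L-asparagine: 1.88 g/L × 4.03 L = 7.576 g
galactose: 12.9 g/L × 4.03 L = 51.987 g
L-glutamine: 2.99 g/L × 4.03 L = 12.050 g
ammonium nitrate: 2.12 g/L × 4.03 L = 8.544 g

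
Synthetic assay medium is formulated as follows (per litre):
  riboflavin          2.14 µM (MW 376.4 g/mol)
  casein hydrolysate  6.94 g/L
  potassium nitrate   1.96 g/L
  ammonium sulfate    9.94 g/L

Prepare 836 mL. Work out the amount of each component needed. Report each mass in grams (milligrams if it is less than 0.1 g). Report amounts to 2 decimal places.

riboflavin 0.67 mg; casein hydrolysate 5.80 g; potassium nitrate 1.64 g; ammonium sulfate 8.31 g

Target volume = 836 mL = 0.836 L.
riboflavin: 2.14 µmol/L × 376.4 g/mol × 0.836 L ÷ 1000 = 0.67 mg
casein hydrolysate: 6.94 g/L × 0.836 L = 5.80 g
potassium nitrate: 1.96 g/L × 0.836 L = 1.64 g
ammonium sulfate: 9.94 g/L × 0.836 L = 8.31 g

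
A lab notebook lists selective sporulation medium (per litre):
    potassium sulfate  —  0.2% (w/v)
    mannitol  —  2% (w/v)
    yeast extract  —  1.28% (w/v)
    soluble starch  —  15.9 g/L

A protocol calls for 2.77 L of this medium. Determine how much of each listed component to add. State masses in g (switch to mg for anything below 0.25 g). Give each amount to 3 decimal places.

Scale factor relative to 1 L: 2.77.
potassium sulfate: 0.2% w/v = 2 g/L → 2 × 2.77 L = 5.540 g
mannitol: 2 g per 100 mL × 2770 mL ÷ 100 = 55.400 g
yeast extract: 1.28% w/v = 12.8 g/L → 12.8 × 2.77 L = 35.456 g
soluble starch: 15.9 g/L × 2.77 L = 44.043 g

potassium sulfate 5.540 g; mannitol 55.400 g; yeast extract 35.456 g; soluble starch 44.043 g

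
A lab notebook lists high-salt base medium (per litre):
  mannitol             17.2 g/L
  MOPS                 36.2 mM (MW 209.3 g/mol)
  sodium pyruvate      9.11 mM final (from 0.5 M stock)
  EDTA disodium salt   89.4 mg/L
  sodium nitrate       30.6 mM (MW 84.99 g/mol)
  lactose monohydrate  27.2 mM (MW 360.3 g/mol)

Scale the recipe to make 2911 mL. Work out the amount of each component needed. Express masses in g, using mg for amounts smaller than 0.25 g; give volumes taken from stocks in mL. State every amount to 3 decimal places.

Working volume: 2911 mL = 2.911 L.
mannitol: 17.2 g/L × 2.911 L = 50.069 g
MOPS: 36.2 mmol/L × 209.3 g/mol × 2.911 L ÷ 1000 = 22.056 g
sodium pyruvate: dilute stock: 9.11 mM × 2911 mL ÷ 500 mM = 53.038 mL
EDTA disodium salt: 89.4 mg/L × 2.911 L = 260.243 mg = 0.260 g
sodium nitrate: 30.6 mmol/L × 84.99 g/mol × 2.911 L ÷ 1000 = 7.571 g
lactose monohydrate: 27.2 mmol/L × 360.3 g/mol × 2.911 L ÷ 1000 = 28.528 g

mannitol 50.069 g; MOPS 22.056 g; sodium pyruvate 53.038 mL; EDTA disodium salt 0.260 g; sodium nitrate 7.571 g; lactose monohydrate 28.528 g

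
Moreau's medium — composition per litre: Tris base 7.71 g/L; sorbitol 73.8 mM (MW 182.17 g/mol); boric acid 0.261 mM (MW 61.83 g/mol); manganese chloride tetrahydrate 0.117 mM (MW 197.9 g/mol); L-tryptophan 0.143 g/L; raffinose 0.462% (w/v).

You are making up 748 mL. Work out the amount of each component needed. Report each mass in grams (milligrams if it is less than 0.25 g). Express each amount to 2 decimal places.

Working volume: 748 mL = 0.748 L.
Tris base: 7.71 g/L × 0.748 L = 5.77 g
sorbitol: 73.8 mmol/L × 182.17 g/mol × 0.748 L ÷ 1000 = 10.06 g
boric acid: 0.261 mmol/L × 61.83 mg/mmol × 0.748 L = 12.07 mg
manganese chloride tetrahydrate: 0.117 mmol/L × 197.9 mg/mmol × 0.748 L = 17.32 mg
L-tryptophan: 0.143 g/L × 0.748 L = 0.106964 g = 106.96 mg
raffinose: 0.462 g per 100 mL × 748 mL ÷ 100 = 3.46 g

Tris base 5.77 g; sorbitol 10.06 g; boric acid 12.07 mg; manganese chloride tetrahydrate 17.32 mg; L-tryptophan 106.96 mg; raffinose 3.46 g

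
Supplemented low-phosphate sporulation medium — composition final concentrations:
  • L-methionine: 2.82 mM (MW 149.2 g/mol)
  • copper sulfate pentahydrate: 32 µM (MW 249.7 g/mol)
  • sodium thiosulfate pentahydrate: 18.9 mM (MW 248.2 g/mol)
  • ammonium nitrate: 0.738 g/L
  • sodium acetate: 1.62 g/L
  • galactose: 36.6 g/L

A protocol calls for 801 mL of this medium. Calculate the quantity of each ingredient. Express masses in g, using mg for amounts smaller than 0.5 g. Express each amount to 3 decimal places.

L-methionine 337.016 mg; copper sulfate pentahydrate 6.400 mg; sodium thiosulfate pentahydrate 3.757 g; ammonium nitrate 0.591 g; sodium acetate 1.298 g; galactose 29.317 g

Target volume = 801 mL = 0.801 L.
L-methionine: 2.82 mmol/L × 149.2 mg/mmol × 0.801 L = 337.016 mg
copper sulfate pentahydrate: 32 µmol/L × 249.7 g/mol × 0.801 L ÷ 1000 = 6.400 mg
sodium thiosulfate pentahydrate: 18.9 mmol/L × 248.2 g/mol × 0.801 L ÷ 1000 = 3.757 g
ammonium nitrate: 0.738 g/L × 0.801 L = 0.591 g
sodium acetate: 1.62 g/L × 0.801 L = 1.298 g
galactose: 36.6 g/L × 0.801 L = 29.317 g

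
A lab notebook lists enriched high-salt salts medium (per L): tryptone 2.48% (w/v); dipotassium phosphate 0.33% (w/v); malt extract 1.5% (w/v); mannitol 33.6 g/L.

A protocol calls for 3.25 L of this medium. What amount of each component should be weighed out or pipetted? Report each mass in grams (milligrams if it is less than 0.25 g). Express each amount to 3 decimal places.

Working volume: 3.25 L.
tryptone: 2.48 g per 100 mL × 3250 mL ÷ 100 = 80.600 g
dipotassium phosphate: 0.33% w/v = 3.3 g/L → 3.3 × 3.25 L = 10.725 g
malt extract: 1.5 g per 100 mL × 3250 mL ÷ 100 = 48.750 g
mannitol: 33.6 g/L × 3.25 L = 109.200 g

tryptone 80.600 g; dipotassium phosphate 10.725 g; malt extract 48.750 g; mannitol 109.200 g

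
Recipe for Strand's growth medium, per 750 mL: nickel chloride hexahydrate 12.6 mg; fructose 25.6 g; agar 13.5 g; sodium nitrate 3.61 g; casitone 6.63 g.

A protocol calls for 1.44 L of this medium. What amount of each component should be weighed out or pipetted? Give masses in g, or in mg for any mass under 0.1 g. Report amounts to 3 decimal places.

Scale factor = 1440 mL / 750 mL = 1.92.
nickel chloride hexahydrate: 12.6 mg × (1440 mL / 750 mL) = 24.192 mg
fructose: 25.6 g × (1440 mL / 750 mL) = 49.152 g
agar: 13.5 g × (1440 mL / 750 mL) = 25.920 g
sodium nitrate: 3.61 g × (1440 mL / 750 mL) = 6.931 g
casitone: 6.63 g × (1440 mL / 750 mL) = 12.730 g

nickel chloride hexahydrate 24.192 mg; fructose 49.152 g; agar 25.920 g; sodium nitrate 6.931 g; casitone 12.730 g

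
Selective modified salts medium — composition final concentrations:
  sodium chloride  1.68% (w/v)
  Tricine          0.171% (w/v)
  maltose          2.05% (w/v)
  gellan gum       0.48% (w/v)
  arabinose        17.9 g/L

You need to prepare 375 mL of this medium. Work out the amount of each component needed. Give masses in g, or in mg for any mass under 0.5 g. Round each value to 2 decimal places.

sodium chloride 6.30 g; Tricine 0.64 g; maltose 7.69 g; gellan gum 1.80 g; arabinose 6.71 g

Scale factor relative to 1 L: 0.375.
sodium chloride: 1.68 g per 100 mL × 375 mL ÷ 100 = 6.30 g
Tricine: 0.171% w/v = 1.71 g/L → 1.71 × 0.375 L = 0.64 g
maltose: 2.05% w/v = 20.5 g/L → 20.5 × 0.375 L = 7.69 g
gellan gum: 0.48 g per 100 mL × 375 mL ÷ 100 = 1.80 g
arabinose: 17.9 g/L × 0.375 L = 6.71 g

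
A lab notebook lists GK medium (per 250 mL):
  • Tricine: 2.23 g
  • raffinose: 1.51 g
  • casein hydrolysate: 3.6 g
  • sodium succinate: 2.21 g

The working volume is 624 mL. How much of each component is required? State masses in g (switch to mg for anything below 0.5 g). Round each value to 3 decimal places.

Ratio of target to recipe volume: 624 / 250 = 2.496.
Tricine: 2.23 g × (624 mL / 250 mL) = 5.566 g
raffinose: 1.51 g × (624 mL / 250 mL) = 3.769 g
casein hydrolysate: 3.6 g × (624 mL / 250 mL) = 8.986 g
sodium succinate: 2.21 g × (624 mL / 250 mL) = 5.516 g

Tricine 5.566 g; raffinose 3.769 g; casein hydrolysate 8.986 g; sodium succinate 5.516 g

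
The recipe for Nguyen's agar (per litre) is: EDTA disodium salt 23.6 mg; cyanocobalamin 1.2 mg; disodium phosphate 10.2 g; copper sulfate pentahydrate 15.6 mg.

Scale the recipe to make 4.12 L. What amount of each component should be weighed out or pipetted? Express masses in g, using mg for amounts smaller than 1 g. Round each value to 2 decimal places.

EDTA disodium salt 97.23 mg; cyanocobalamin 4.94 mg; disodium phosphate 42.02 g; copper sulfate pentahydrate 64.27 mg

Ratio of target to recipe volume: 4120 / 1000 = 4.12.
EDTA disodium salt: 23.6 mg × (4120 mL / 1000 mL) = 97.23 mg
cyanocobalamin: 1.2 mg × (4120 mL / 1000 mL) = 4.94 mg
disodium phosphate: 10.2 g × (4120 mL / 1000 mL) = 42.02 g
copper sulfate pentahydrate: 15.6 mg × (4120 mL / 1000 mL) = 64.27 mg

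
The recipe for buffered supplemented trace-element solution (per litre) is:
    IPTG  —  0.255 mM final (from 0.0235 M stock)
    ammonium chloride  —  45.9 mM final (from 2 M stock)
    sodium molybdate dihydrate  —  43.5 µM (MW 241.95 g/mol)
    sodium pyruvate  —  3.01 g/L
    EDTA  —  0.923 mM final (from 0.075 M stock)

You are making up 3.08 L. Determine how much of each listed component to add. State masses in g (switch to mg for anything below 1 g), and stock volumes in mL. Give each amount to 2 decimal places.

IPTG 33.42 mL; ammonium chloride 70.69 mL; sodium molybdate dihydrate 32.42 mg; sodium pyruvate 9.27 g; EDTA 37.90 mL

Working volume: 3.08 L.
IPTG: dilute stock: 0.255 mM × 3080 mL ÷ 23.5 mM = 33.42 mL
ammonium chloride: V = C2·V2/C1 = 45.9 mM × 3080 mL ÷ 2000 mM = 70.69 mL
sodium molybdate dihydrate: 43.5 µmol/L × 241.95 g/mol × 3.08 L ÷ 1000 = 32.42 mg
sodium pyruvate: 3.01 g/L × 3.08 L = 9.27 g
EDTA: dilute stock: 0.923 mM × 3080 mL ÷ 75 mM = 37.90 mL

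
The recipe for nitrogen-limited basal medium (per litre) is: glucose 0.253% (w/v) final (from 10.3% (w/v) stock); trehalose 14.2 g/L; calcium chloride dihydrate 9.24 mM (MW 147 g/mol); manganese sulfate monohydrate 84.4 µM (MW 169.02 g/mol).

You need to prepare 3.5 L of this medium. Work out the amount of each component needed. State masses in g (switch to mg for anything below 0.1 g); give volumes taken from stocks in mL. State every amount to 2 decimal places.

Scale factor relative to 1 L: 3.5.
glucose: V = C2·V2/C1 = 0.253% ÷ 10.3% × 3500 mL = 85.97 mL
trehalose: 14.2 g/L × 3.5 L = 49.70 g
calcium chloride dihydrate: 9.24 mmol/L × 147 g/mol × 3.5 L ÷ 1000 = 4.75 g
manganese sulfate monohydrate: 84.4 µmol/L × 169.02 g/mol × 3.5 L ÷ 1000 = 49.93 mg

glucose 85.97 mL; trehalose 49.70 g; calcium chloride dihydrate 4.75 g; manganese sulfate monohydrate 49.93 mg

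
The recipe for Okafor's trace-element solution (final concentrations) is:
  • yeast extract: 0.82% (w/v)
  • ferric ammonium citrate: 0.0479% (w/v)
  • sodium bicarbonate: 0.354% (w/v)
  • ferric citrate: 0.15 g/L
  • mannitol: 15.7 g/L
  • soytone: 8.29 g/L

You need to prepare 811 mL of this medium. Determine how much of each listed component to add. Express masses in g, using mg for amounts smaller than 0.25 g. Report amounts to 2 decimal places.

Scale factor relative to 1 L: 0.811.
yeast extract: 0.82% w/v = 8.2 g/L → 8.2 × 0.811 L = 6.65 g
ferric ammonium citrate: 0.0479 g per 100 mL × 811 mL ÷ 100 = 0.39 g
sodium bicarbonate: 0.354% w/v = 3.54 g/L → 3.54 × 0.811 L = 2.87 g
ferric citrate: 0.15 g/L × 0.811 L = 0.12165 g = 121.65 mg
mannitol: 15.7 g/L × 0.811 L = 12.73 g
soytone: 8.29 g/L × 0.811 L = 6.72 g

yeast extract 6.65 g; ferric ammonium citrate 0.39 g; sodium bicarbonate 2.87 g; ferric citrate 121.65 mg; mannitol 12.73 g; soytone 6.72 g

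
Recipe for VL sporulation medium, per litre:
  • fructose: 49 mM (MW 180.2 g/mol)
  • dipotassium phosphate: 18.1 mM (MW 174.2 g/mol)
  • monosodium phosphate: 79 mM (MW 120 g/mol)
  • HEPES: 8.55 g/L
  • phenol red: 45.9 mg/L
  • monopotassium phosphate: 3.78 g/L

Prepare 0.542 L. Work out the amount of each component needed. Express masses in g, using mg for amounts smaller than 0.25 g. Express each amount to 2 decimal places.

fructose 4.79 g; dipotassium phosphate 1.71 g; monosodium phosphate 5.14 g; HEPES 4.63 g; phenol red 24.88 mg; monopotassium phosphate 2.05 g

Scale factor relative to 1 L: 0.542.
fructose: 49 mmol/L × 180.2 g/mol × 0.542 L ÷ 1000 = 4.79 g
dipotassium phosphate: 18.1 mmol/L × 174.2 g/mol × 0.542 L ÷ 1000 = 1.71 g
monosodium phosphate: 79 mmol/L × 120 g/mol × 0.542 L ÷ 1000 = 5.14 g
HEPES: 8.55 g/L × 0.542 L = 4.63 g
phenol red: 45.9 mg/L × 0.542 L = 24.88 mg
monopotassium phosphate: 3.78 g/L × 0.542 L = 2.05 g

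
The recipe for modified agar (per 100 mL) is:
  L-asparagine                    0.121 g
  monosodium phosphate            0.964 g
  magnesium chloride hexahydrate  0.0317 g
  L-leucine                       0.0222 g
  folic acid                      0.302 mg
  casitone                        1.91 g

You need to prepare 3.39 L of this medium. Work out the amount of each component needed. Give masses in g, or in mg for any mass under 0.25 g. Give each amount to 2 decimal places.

Ratio of target to recipe volume: 3390 / 100 = 33.9.
L-asparagine: 0.121 g × (3390 mL / 100 mL) = 4.10 g
monosodium phosphate: 0.964 g × (3390 mL / 100 mL) = 32.68 g
magnesium chloride hexahydrate: 0.0317 g × (3390 mL / 100 mL) = 1.07 g
L-leucine: 0.0222 g × (3390 mL / 100 mL) = 0.75 g
folic acid: 0.302 mg × (3390 mL / 100 mL) = 10.24 mg
casitone: 1.91 g × (3390 mL / 100 mL) = 64.75 g

L-asparagine 4.10 g; monosodium phosphate 32.68 g; magnesium chloride hexahydrate 1.07 g; L-leucine 0.75 g; folic acid 10.24 mg; casitone 64.75 g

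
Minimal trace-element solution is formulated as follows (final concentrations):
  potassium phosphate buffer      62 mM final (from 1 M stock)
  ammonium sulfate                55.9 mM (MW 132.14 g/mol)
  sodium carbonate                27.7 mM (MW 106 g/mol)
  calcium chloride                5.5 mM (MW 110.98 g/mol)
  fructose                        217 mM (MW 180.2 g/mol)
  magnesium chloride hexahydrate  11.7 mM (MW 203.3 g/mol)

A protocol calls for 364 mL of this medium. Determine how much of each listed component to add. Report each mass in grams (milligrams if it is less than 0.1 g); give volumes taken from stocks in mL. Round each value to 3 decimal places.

Scale factor relative to 1 L: 0.364.
potassium phosphate buffer: dilute stock: 62 mM × 364 mL ÷ 1000 mM = 22.568 mL
ammonium sulfate: 55.9 mmol/L × 132.14 g/mol × 0.364 L ÷ 1000 = 2.689 g
sodium carbonate: 27.7 mmol/L × 106 g/mol × 0.364 L ÷ 1000 = 1.069 g
calcium chloride: 5.5 mmol/L × 110.98 g/mol × 0.364 L ÷ 1000 = 0.222 g
fructose: 217 mmol/L × 180.2 g/mol × 0.364 L ÷ 1000 = 14.234 g
magnesium chloride hexahydrate: 11.7 mmol/L × 203.3 g/mol × 0.364 L ÷ 1000 = 0.866 g

potassium phosphate buffer 22.568 mL; ammonium sulfate 2.689 g; sodium carbonate 1.069 g; calcium chloride 0.222 g; fructose 14.234 g; magnesium chloride hexahydrate 0.866 g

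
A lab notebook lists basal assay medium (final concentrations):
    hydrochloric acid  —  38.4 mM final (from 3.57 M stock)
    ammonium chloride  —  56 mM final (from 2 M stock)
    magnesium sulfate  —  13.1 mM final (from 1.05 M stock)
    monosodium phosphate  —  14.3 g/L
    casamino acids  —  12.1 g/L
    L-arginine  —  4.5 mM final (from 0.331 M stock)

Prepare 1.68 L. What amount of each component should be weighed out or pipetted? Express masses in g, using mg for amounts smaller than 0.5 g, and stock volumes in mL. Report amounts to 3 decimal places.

hydrochloric acid 18.071 mL; ammonium chloride 47.040 mL; magnesium sulfate 20.960 mL; monosodium phosphate 24.024 g; casamino acids 20.328 g; L-arginine 22.840 mL

Scale factor relative to 1 L: 1.68.
hydrochloric acid: C1V1 = C2V2 → 38.4 mM × 1680 mL ÷ 3570 mM = 18.071 mL
ammonium chloride: V = C2·V2/C1 = 56 mM × 1680 mL ÷ 2000 mM = 47.040 mL
magnesium sulfate: dilute stock: 13.1 mM × 1680 mL ÷ 1050 mM = 20.960 mL
monosodium phosphate: 14.3 g/L × 1.68 L = 24.024 g
casamino acids: 12.1 g/L × 1.68 L = 20.328 g
L-arginine: V = C2·V2/C1 = 4.5 mM × 1680 mL ÷ 331 mM = 22.840 mL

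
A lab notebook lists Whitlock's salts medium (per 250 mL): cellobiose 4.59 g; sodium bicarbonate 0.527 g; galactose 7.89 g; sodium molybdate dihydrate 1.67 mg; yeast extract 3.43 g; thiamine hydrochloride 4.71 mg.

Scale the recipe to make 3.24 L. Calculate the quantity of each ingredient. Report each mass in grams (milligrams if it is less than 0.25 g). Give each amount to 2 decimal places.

cellobiose 59.49 g; sodium bicarbonate 6.83 g; galactose 102.25 g; sodium molybdate dihydrate 21.64 mg; yeast extract 44.45 g; thiamine hydrochloride 61.04 mg

Ratio of target to recipe volume: 3240 / 250 = 12.96.
cellobiose: 4.59 g × (3240 mL / 250 mL) = 59.49 g
sodium bicarbonate: 0.527 g × (3240 mL / 250 mL) = 6.83 g
galactose: 7.89 g × (3240 mL / 250 mL) = 102.25 g
sodium molybdate dihydrate: 1.67 mg × (3240 mL / 250 mL) = 21.64 mg
yeast extract: 3.43 g × (3240 mL / 250 mL) = 44.45 g
thiamine hydrochloride: 4.71 mg × (3240 mL / 250 mL) = 61.04 mg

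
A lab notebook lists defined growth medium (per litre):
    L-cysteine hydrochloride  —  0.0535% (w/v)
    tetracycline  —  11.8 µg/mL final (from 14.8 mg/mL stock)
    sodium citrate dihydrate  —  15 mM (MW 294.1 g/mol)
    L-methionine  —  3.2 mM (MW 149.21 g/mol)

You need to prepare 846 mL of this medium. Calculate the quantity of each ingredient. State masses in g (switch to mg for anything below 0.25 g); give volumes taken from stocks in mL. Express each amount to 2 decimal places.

Scale factor relative to 1 L: 0.846.
L-cysteine hydrochloride: 0.0535% w/v = 0.535 g/L → 0.535 × 0.846 L = 0.45 g
tetracycline: C1V1 = C2V2 → 11.8 µg/mL × 846 mL ÷ 14800 µg/mL = 0.67 mL
sodium citrate dihydrate: 15 mmol/L × 294.1 g/mol × 0.846 L ÷ 1000 = 3.73 g
L-methionine: 3.2 mmol/L × 149.21 g/mol × 0.846 L ÷ 1000 = 0.40 g

L-cysteine hydrochloride 0.45 g; tetracycline 0.67 mL; sodium citrate dihydrate 3.73 g; L-methionine 0.40 g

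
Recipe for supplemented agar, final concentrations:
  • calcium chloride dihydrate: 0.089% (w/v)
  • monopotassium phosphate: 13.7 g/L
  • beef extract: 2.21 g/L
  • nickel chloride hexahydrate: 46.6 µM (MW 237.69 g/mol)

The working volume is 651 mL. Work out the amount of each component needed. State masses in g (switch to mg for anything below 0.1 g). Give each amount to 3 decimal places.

calcium chloride dihydrate 0.579 g; monopotassium phosphate 8.919 g; beef extract 1.439 g; nickel chloride hexahydrate 7.211 mg

Target volume = 651 mL = 0.651 L.
calcium chloride dihydrate: 0.089% w/v = 0.89 g/L → 0.89 × 0.651 L = 0.579 g
monopotassium phosphate: 13.7 g/L × 0.651 L = 8.919 g
beef extract: 2.21 g/L × 0.651 L = 1.439 g
nickel chloride hexahydrate: 46.6 µmol/L × 237.69 g/mol × 0.651 L ÷ 1000 = 7.211 mg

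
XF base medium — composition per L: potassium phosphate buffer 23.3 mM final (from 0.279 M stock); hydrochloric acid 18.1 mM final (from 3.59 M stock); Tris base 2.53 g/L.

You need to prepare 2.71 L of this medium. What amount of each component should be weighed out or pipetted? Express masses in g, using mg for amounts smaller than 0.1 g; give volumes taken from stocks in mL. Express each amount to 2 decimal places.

Working volume: 2.71 L.
potassium phosphate buffer: dilute stock: 23.3 mM × 2710 mL ÷ 279 mM = 226.32 mL
hydrochloric acid: V = C2·V2/C1 = 18.1 mM × 2710 mL ÷ 3590 mM = 13.66 mL
Tris base: 2.53 g/L × 2.71 L = 6.86 g

potassium phosphate buffer 226.32 mL; hydrochloric acid 13.66 mL; Tris base 6.86 g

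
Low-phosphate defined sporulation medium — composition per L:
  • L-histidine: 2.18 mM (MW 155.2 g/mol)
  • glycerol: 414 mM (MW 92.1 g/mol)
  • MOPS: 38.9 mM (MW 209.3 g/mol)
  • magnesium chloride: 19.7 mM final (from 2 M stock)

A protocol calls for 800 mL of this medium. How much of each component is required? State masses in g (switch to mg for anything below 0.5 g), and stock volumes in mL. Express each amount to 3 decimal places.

L-histidine 270.669 mg; glycerol 30.504 g; MOPS 6.513 g; magnesium chloride 7.880 mL

Scale factor relative to 1 L: 0.8.
L-histidine: 2.18 mmol/L × 155.2 mg/mmol × 0.8 L = 270.669 mg
glycerol: 414 mmol/L × 92.1 g/mol × 0.8 L ÷ 1000 = 30.504 g
MOPS: 38.9 mmol/L × 209.3 g/mol × 0.8 L ÷ 1000 = 6.513 g
magnesium chloride: C1V1 = C2V2 → 19.7 mM × 800 mL ÷ 2000 mM = 7.880 mL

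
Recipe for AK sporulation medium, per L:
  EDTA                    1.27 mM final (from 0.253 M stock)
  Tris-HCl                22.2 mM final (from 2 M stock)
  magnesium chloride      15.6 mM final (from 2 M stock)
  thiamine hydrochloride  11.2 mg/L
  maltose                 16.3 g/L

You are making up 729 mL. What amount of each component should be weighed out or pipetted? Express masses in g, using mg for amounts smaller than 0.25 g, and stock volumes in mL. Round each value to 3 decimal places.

EDTA 3.659 mL; Tris-HCl 8.092 mL; magnesium chloride 5.686 mL; thiamine hydrochloride 8.165 mg; maltose 11.883 g

Target volume = 729 mL = 0.729 L.
EDTA: V = C2·V2/C1 = 1.27 mM × 729 mL ÷ 253 mM = 3.659 mL
Tris-HCl: dilute stock: 22.2 mM × 729 mL ÷ 2000 mM = 8.092 mL
magnesium chloride: C1V1 = C2V2 → 15.6 mM × 729 mL ÷ 2000 mM = 5.686 mL
thiamine hydrochloride: 11.2 mg/L × 0.729 L = 8.165 mg
maltose: 16.3 g/L × 0.729 L = 11.883 g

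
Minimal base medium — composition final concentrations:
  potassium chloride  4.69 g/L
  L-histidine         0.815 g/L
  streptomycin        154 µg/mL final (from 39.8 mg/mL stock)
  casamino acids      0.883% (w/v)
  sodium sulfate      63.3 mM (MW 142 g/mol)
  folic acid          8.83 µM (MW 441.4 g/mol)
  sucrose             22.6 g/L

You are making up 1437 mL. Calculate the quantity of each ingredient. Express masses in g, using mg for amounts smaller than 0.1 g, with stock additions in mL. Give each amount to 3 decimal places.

Scale factor relative to 1 L: 1.437.
potassium chloride: 4.69 g/L × 1.437 L = 6.740 g
L-histidine: 0.815 g/L × 1.437 L = 1.171 g
streptomycin: V = C2·V2/C1 = 154 µg/mL × 1437 mL ÷ 39800 µg/mL = 5.560 mL
casamino acids: 0.883 g per 100 mL × 1437 mL ÷ 100 = 12.689 g
sodium sulfate: 63.3 mmol/L × 142 g/mol × 1.437 L ÷ 1000 = 12.917 g
folic acid: 8.83 µmol/L × 441.4 g/mol × 1.437 L ÷ 1000 = 5.601 mg
sucrose: 22.6 g/L × 1.437 L = 32.476 g

potassium chloride 6.740 g; L-histidine 1.171 g; streptomycin 5.560 mL; casamino acids 12.689 g; sodium sulfate 12.917 g; folic acid 5.601 mg; sucrose 32.476 g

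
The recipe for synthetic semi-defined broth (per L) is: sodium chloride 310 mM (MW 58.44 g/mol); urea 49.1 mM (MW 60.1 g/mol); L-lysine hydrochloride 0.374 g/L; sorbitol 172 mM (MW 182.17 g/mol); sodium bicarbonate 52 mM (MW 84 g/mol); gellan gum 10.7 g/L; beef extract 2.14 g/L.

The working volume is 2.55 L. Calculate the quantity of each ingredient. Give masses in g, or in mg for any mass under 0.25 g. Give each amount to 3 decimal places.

Working volume: 2.55 L.
sodium chloride: 310 mmol/L × 58.44 g/mol × 2.55 L ÷ 1000 = 46.197 g
urea: 49.1 mmol/L × 60.1 g/mol × 2.55 L ÷ 1000 = 7.525 g
L-lysine hydrochloride: 0.374 g/L × 2.55 L = 0.954 g
sorbitol: 172 mmol/L × 182.17 g/mol × 2.55 L ÷ 1000 = 79.900 g
sodium bicarbonate: 52 mmol/L × 84 g/mol × 2.55 L ÷ 1000 = 11.138 g
gellan gum: 10.7 g/L × 2.55 L = 27.285 g
beef extract: 2.14 g/L × 2.55 L = 5.457 g

sodium chloride 46.197 g; urea 7.525 g; L-lysine hydrochloride 0.954 g; sorbitol 79.900 g; sodium bicarbonate 11.138 g; gellan gum 27.285 g; beef extract 5.457 g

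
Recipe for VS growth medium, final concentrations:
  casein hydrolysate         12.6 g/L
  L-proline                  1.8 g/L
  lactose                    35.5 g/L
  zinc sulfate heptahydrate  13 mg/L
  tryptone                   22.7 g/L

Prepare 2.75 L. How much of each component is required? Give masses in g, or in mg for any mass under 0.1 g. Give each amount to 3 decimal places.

Working volume: 2.75 L.
casein hydrolysate: 12.6 g/L × 2.75 L = 34.650 g
L-proline: 1.8 g/L × 2.75 L = 4.950 g
lactose: 35.5 g/L × 2.75 L = 97.625 g
zinc sulfate heptahydrate: 13 mg/L × 2.75 L = 35.750 mg
tryptone: 22.7 g/L × 2.75 L = 62.425 g

casein hydrolysate 34.650 g; L-proline 4.950 g; lactose 97.625 g; zinc sulfate heptahydrate 35.750 mg; tryptone 62.425 g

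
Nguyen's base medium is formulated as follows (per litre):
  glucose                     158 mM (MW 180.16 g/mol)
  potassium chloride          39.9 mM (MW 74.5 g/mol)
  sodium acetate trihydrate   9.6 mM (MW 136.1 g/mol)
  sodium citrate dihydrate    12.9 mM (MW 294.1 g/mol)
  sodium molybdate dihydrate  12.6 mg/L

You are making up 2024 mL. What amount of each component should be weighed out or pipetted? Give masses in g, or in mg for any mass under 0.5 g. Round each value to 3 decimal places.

Scale factor relative to 1 L: 2.024.
glucose: 158 mmol/L × 180.16 g/mol × 2.024 L ÷ 1000 = 57.614 g
potassium chloride: 39.9 mmol/L × 74.5 g/mol × 2.024 L ÷ 1000 = 6.016 g
sodium acetate trihydrate: 9.6 mmol/L × 136.1 g/mol × 2.024 L ÷ 1000 = 2.644 g
sodium citrate dihydrate: 12.9 mmol/L × 294.1 g/mol × 2.024 L ÷ 1000 = 7.679 g
sodium molybdate dihydrate: 12.6 mg/L × 2.024 L = 25.502 mg

glucose 57.614 g; potassium chloride 6.016 g; sodium acetate trihydrate 2.644 g; sodium citrate dihydrate 7.679 g; sodium molybdate dihydrate 25.502 mg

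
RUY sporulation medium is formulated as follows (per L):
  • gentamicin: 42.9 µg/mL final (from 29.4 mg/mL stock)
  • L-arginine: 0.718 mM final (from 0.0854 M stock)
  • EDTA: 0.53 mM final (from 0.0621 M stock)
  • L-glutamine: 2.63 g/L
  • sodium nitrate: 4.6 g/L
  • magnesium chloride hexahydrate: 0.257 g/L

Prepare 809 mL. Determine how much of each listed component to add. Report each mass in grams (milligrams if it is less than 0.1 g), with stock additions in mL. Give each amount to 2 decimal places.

gentamicin 1.18 mL; L-arginine 6.80 mL; EDTA 6.90 mL; L-glutamine 2.13 g; sodium nitrate 3.72 g; magnesium chloride hexahydrate 0.21 g

Working volume: 809 mL = 0.809 L.
gentamicin: dilute stock: 42.9 µg/mL × 809 mL ÷ 29400 µg/mL = 1.18 mL
L-arginine: C1V1 = C2V2 → 0.718 mM × 809 mL ÷ 85.4 mM = 6.80 mL
EDTA: dilute stock: 0.53 mM × 809 mL ÷ 62.1 mM = 6.90 mL
L-glutamine: 2.63 g/L × 0.809 L = 2.13 g
sodium nitrate: 4.6 g/L × 0.809 L = 3.72 g
magnesium chloride hexahydrate: 0.257 g/L × 0.809 L = 0.21 g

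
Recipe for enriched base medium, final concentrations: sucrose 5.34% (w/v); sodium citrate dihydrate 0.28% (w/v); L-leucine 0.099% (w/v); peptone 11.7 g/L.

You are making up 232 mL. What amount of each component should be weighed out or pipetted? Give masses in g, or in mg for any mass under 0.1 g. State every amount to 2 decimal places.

sucrose 12.39 g; sodium citrate dihydrate 0.65 g; L-leucine 0.23 g; peptone 2.71 g

Target volume = 232 mL = 0.232 L.
sucrose: 5.34 g per 100 mL × 232 mL ÷ 100 = 12.39 g
sodium citrate dihydrate: 0.28 g per 100 mL × 232 mL ÷ 100 = 0.65 g
L-leucine: 0.099% w/v = 0.99 g/L → 0.99 × 0.232 L = 0.23 g
peptone: 11.7 g/L × 0.232 L = 2.71 g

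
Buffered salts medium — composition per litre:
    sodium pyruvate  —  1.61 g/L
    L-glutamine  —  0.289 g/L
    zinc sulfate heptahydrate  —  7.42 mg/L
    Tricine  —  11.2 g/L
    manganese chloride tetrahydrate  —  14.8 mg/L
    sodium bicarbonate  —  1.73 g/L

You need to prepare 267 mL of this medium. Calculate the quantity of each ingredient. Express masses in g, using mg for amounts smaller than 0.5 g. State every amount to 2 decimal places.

Working volume: 267 mL = 0.267 L.
sodium pyruvate: 1.61 g/L × 0.267 L = 0.42987 g = 429.87 mg
L-glutamine: 0.289 g/L × 0.267 L = 0.077163 g = 77.16 mg
zinc sulfate heptahydrate: 7.42 mg/L × 0.267 L = 1.98 mg
Tricine: 11.2 g/L × 0.267 L = 2.99 g
manganese chloride tetrahydrate: 14.8 mg/L × 0.267 L = 3.95 mg
sodium bicarbonate: 1.73 g/L × 0.267 L = 0.46191 g = 461.91 mg

sodium pyruvate 429.87 mg; L-glutamine 77.16 mg; zinc sulfate heptahydrate 1.98 mg; Tricine 2.99 g; manganese chloride tetrahydrate 3.95 mg; sodium bicarbonate 461.91 mg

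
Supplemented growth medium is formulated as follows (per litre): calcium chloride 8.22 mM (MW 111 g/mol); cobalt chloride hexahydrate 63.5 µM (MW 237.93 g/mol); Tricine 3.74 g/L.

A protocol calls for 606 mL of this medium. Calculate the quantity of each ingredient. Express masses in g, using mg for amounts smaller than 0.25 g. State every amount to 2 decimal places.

calcium chloride 0.55 g; cobalt chloride hexahydrate 9.16 mg; Tricine 2.27 g

Working volume: 606 mL = 0.606 L.
calcium chloride: 8.22 mmol/L × 111 g/mol × 0.606 L ÷ 1000 = 0.55 g
cobalt chloride hexahydrate: 63.5 µmol/L × 237.93 g/mol × 0.606 L ÷ 1000 = 9.16 mg
Tricine: 3.74 g/L × 0.606 L = 2.27 g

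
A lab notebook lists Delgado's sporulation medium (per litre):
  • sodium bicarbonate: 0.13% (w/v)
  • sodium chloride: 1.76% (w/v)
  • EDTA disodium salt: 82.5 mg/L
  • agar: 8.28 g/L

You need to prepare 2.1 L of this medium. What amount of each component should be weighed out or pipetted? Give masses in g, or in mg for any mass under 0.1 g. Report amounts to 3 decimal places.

Working volume: 2.1 L.
sodium bicarbonate: 0.13 g per 100 mL × 2100 mL ÷ 100 = 2.730 g
sodium chloride: 1.76% w/v = 17.6 g/L → 17.6 × 2.1 L = 36.960 g
EDTA disodium salt: 82.5 mg/L × 2.1 L = 173.25 mg = 0.173 g
agar: 8.28 g/L × 2.1 L = 17.388 g

sodium bicarbonate 2.730 g; sodium chloride 36.960 g; EDTA disodium salt 0.173 g; agar 17.388 g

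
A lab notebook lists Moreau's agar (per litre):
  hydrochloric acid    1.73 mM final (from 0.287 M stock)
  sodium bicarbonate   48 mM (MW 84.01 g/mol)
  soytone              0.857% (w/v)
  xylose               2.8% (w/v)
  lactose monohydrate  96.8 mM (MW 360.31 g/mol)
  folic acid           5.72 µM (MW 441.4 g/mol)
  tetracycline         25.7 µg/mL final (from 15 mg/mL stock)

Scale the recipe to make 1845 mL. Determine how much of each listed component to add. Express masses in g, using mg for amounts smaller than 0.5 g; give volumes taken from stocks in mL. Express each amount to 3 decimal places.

hydrochloric acid 11.121 mL; sodium bicarbonate 7.440 g; soytone 15.812 g; xylose 51.660 g; lactose monohydrate 64.350 g; folic acid 4.658 mg; tetracycline 3.161 mL

Working volume: 1845 mL = 1.845 L.
hydrochloric acid: V = C2·V2/C1 = 1.73 mM × 1845 mL ÷ 287 mM = 11.121 mL
sodium bicarbonate: 48 mmol/L × 84.01 g/mol × 1.845 L ÷ 1000 = 7.440 g
soytone: 0.857 g per 100 mL × 1845 mL ÷ 100 = 15.812 g
xylose: 2.8 g per 100 mL × 1845 mL ÷ 100 = 51.660 g
lactose monohydrate: 96.8 mmol/L × 360.31 g/mol × 1.845 L ÷ 1000 = 64.350 g
folic acid: 5.72 µmol/L × 441.4 g/mol × 1.845 L ÷ 1000 = 4.658 mg
tetracycline: dilute stock: 25.7 µg/mL × 1845 mL ÷ 15000 µg/mL = 3.161 mL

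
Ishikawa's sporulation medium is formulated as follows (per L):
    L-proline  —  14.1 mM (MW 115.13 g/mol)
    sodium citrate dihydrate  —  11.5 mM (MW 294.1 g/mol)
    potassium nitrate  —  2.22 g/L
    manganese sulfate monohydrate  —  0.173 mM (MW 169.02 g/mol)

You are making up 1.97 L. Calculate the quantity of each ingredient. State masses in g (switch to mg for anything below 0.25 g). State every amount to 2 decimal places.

Working volume: 1.97 L.
L-proline: 14.1 mmol/L × 115.13 g/mol × 1.97 L ÷ 1000 = 3.20 g
sodium citrate dihydrate: 11.5 mmol/L × 294.1 g/mol × 1.97 L ÷ 1000 = 6.66 g
potassium nitrate: 2.22 g/L × 1.97 L = 4.37 g
manganese sulfate monohydrate: 0.173 mmol/L × 169.02 mg/mmol × 1.97 L = 57.60 mg

L-proline 3.20 g; sodium citrate dihydrate 6.66 g; potassium nitrate 4.37 g; manganese sulfate monohydrate 57.60 mg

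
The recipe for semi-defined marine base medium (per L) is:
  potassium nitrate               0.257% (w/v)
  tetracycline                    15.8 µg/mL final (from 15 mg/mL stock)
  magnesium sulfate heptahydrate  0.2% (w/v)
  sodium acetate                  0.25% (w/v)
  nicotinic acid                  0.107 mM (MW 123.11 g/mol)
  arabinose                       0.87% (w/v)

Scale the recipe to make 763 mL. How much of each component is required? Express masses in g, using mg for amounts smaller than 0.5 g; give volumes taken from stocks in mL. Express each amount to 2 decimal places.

potassium nitrate 1.96 g; tetracycline 0.80 mL; magnesium sulfate heptahydrate 1.53 g; sodium acetate 1.91 g; nicotinic acid 10.05 mg; arabinose 6.64 g

Target volume = 763 mL = 0.763 L.
potassium nitrate: 0.257% w/v = 2.57 g/L → 2.57 × 0.763 L = 1.96 g
tetracycline: V = C2·V2/C1 = 15.8 µg/mL × 763 mL ÷ 15000 µg/mL = 0.80 mL
magnesium sulfate heptahydrate: 0.2 g per 100 mL × 763 mL ÷ 100 = 1.53 g
sodium acetate: 0.25 g per 100 mL × 763 mL ÷ 100 = 1.91 g
nicotinic acid: 0.107 mmol/L × 123.11 mg/mmol × 0.763 L = 10.05 mg
arabinose: 0.87% w/v = 8.7 g/L → 8.7 × 0.763 L = 6.64 g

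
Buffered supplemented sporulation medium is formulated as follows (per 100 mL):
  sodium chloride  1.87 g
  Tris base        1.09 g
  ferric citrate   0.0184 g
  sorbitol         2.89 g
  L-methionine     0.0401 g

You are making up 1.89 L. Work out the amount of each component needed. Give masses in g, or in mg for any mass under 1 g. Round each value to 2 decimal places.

sodium chloride 35.34 g; Tris base 20.60 g; ferric citrate 347.76 mg; sorbitol 54.62 g; L-methionine 757.89 mg

Ratio of target to recipe volume: 1890 / 100 = 18.9.
sodium chloride: 1.87 g × (1890 mL / 100 mL) = 35.34 g
Tris base: 1.09 g × (1890 mL / 100 mL) = 20.60 g
ferric citrate: 0.0184 g × (1890 mL / 100 mL) = 0.34776 g = 347.76 mg
sorbitol: 2.89 g × (1890 mL / 100 mL) = 54.62 g
L-methionine: 0.0401 g × (1890 mL / 100 mL) = 0.75789 g = 757.89 mg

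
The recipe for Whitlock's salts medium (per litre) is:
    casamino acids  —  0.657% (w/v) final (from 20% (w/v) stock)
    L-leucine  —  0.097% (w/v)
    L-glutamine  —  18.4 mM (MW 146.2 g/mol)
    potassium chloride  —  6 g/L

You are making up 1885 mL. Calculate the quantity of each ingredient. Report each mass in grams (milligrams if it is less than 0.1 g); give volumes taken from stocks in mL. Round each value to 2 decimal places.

casamino acids 61.92 mL; L-leucine 1.83 g; L-glutamine 5.07 g; potassium chloride 11.31 g

Scale factor relative to 1 L: 1.885.
casamino acids: dilute stock: 0.657% ÷ 20% × 1885 mL = 61.92 mL
L-leucine: 0.097 g per 100 mL × 1885 mL ÷ 100 = 1.83 g
L-glutamine: 18.4 mmol/L × 146.2 g/mol × 1.885 L ÷ 1000 = 5.07 g
potassium chloride: 6 g/L × 1.885 L = 11.31 g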